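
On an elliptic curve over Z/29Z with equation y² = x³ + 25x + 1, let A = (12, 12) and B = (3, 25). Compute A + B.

(12, 12) + (3, 25). λ = (25 - 12)/(3 - 12) ≡ 13/20 mod 29. 20⁻¹ ≡ 16 (mod 29) since 20·16 = 320 ≡ 1, so λ ≡ 5.
  x = λ² - 12 - 3 = 25 - 15 ≡ 10; y = λ·(12 - 10) - 12 ≡ 27. → (10, 27)

(10, 27)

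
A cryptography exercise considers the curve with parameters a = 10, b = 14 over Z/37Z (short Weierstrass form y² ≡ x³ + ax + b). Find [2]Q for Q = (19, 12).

(11, 7)

tangent at (19, 12): λ = (3·19² + 10)/(2·12) ≡ 20/24. 24⁻¹ ≡ 17 (mod 37), so λ ≡ 20·17 ≡ 7.
  x = λ² - 19 - 19 = 49 - 38 ≡ 11; y = λ·(19 - 11) - 12 ≡ 7. → (11, 7)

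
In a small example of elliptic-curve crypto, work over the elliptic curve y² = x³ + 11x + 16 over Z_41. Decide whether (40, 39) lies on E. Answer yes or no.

y² = 39² ≡ 4; x³ + 11x + 16 = 64456 ≡ 4 (mod 41). 4 = 4.

yes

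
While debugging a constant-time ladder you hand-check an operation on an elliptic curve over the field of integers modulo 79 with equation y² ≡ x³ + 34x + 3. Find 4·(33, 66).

Write P = (33, 66).
Double-and-add on 4 = (100)₂. Start with P = (33, 66) for the leading 1-bit.
double: tangent at (33, 66): λ = (3·33² + 34)/(2·66) ≡ 62/53. 53⁻¹ ≡ 3 (mod 79), so λ ≡ 62·3 ≡ 28.
  x = λ² - 33 - 33 = 784 - 66 ≡ 7; y = λ·(33 - 7) - 66 ≡ 30. → (7, 30)
double: tangent at (7, 30): λ = (3·7² + 34)/(2·30) ≡ 23/60. 60⁻¹ ≡ 54 (mod 79) since 60·54 = 3240 ≡ 1, so λ ≡ 23·54 ≡ 57.
  x = λ² - 7 - 7 = 3249 - 14 ≡ 75; y = λ·(7 - 75) - 30 ≡ 44. → (75, 44)

(75, 44)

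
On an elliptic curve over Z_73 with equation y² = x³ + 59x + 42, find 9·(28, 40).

(41, 39)

Write G = (28, 40).
Repeated addition: build up to 9G.
2G: tangent at (28, 40): λ = (3·28² + 59)/(2·40) ≡ 2/7. 7⁻¹ ≡ 21 (mod 73), so λ ≡ 2·21 ≡ 42.
  x = λ² - 28 - 28 = 1764 - 56 ≡ 29; y = λ·(28 - 29) - 40 ≡ 64. → (29, 64)
3G: (29, 64) + (28, 40). λ = (40 - 64)/(28 - 29) ≡ 49/72 mod 73. 72⁻¹ ≡ 72 (mod 73) since 72·72 = 5184 ≡ 1, so λ ≡ 24.
  x = λ² - 29 - 28 = 576 - 57 ≡ 8; y = λ·(29 - 8) - 64 ≡ 2. → (8, 2)
4G: (8, 2) + (28, 40). λ = (40 - 2)/(28 - 8) ≡ 38/20 mod 73. 20⁻¹ ≡ 11 (mod 73) since 20·11 = 220 ≡ 1, so λ ≡ 53.
  x = λ² - 8 - 28 = 2809 - 36 ≡ 72; y = λ·(8 - 72) - 2 ≡ 37. → (72, 37)
5G: (72, 37) + (28, 40). λ = (40 - 37)/(28 - 72) ≡ 3/29 mod 73. 29⁻¹ ≡ 68 (mod 73) since 29·68 = 1972 ≡ 1, so λ ≡ 58.
  x = λ² - 72 - 28 = 3364 - 100 ≡ 52; y = λ·(72 - 52) - 37 ≡ 28. → (52, 28)
6G: (52, 28) + (28, 40). λ = (40 - 28)/(28 - 52) ≡ 12/49 mod 73. 49⁻¹ ≡ 3 (mod 73), so λ ≡ 36.
  x = λ² - 52 - 28 = 1296 - 80 ≡ 48; y = λ·(52 - 48) - 28 ≡ 43. → (48, 43)
7G: (48, 43) + (28, 40). λ = (40 - 43)/(28 - 48) ≡ 70/53 mod 73. 53⁻¹ ≡ 62 (mod 73) since 53·62 = 3286 ≡ 1, so λ ≡ 33.
  x = λ² - 48 - 28 = 1089 - 76 ≡ 64; y = λ·(48 - 64) - 43 ≡ 13. → (64, 13)
8G: (64, 13) + (28, 40). λ = (40 - 13)/(28 - 64) ≡ 27/37 mod 73. 37⁻¹ ≡ 2 (mod 73) since 37·2 = 74 ≡ 1, so λ ≡ 54.
  x = λ² - 64 - 28 = 2916 - 92 ≡ 50; y = λ·(64 - 50) - 13 ≡ 13. → (50, 13)
9G: (50, 13) + (28, 40). λ = (40 - 13)/(28 - 50) ≡ 27/51 mod 73. 51⁻¹ ≡ 63 (mod 73), so λ ≡ 22.
  x = λ² - 50 - 28 = 484 - 78 ≡ 41; y = λ·(50 - 41) - 13 ≡ 39. → (41, 39)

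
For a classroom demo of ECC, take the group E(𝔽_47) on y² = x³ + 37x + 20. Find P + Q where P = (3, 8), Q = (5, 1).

(3, 8) + (5, 1). λ = (1 - 8)/(5 - 3) ≡ 40/2 mod 47. 2⁻¹ ≡ 24 (mod 47), so λ ≡ 20.
  x = λ² - 3 - 5 = 400 - 8 ≡ 16; y = λ·(3 - 16) - 8 ≡ 14. → (16, 14)

(16, 14)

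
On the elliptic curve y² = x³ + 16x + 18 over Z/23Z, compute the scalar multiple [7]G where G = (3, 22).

(21, 22)

Repeated addition: build up to 7G.
2G: tangent at (3, 22): λ = (3·3² + 16)/(2·22) ≡ 20/21. 21⁻¹ ≡ 11 (mod 23) since 21·11 = 231 ≡ 1, so λ ≡ 20·11 ≡ 13.
  x = λ² - 3 - 3 = 169 - 6 ≡ 2; y = λ·(3 - 2) - 22 ≡ 14. → (2, 14)
3G: (2, 14) + (3, 22). λ = (22 - 14)/(3 - 2) ≡ 8/1 mod 23. 1⁻¹ ≡ 1 (mod 23) since 1·1 = 1 ≡ 1, so λ ≡ 8.
  x = λ² - 2 - 3 = 64 - 5 ≡ 13; y = λ·(2 - 13) - 14 ≡ 13. → (13, 13)
4G: (13, 13) + (3, 22). λ = (22 - 13)/(3 - 13) ≡ 9/13 mod 23. 13⁻¹ ≡ 16 (mod 23) since 13·16 = 208 ≡ 1, so λ ≡ 6.
  x = λ² - 13 - 3 = 36 - 16 ≡ 20; y = λ·(13 - 20) - 13 ≡ 14. → (20, 14)
5G: (20, 14) + (3, 22). λ = (22 - 14)/(3 - 20) ≡ 8/6 mod 23. 6⁻¹ ≡ 4 (mod 23), so λ ≡ 9.
  x = λ² - 20 - 3 = 81 - 23 ≡ 12; y = λ·(20 - 12) - 14 ≡ 12. → (12, 12)
6G: (12, 12) + (3, 22). λ = (22 - 12)/(3 - 12) ≡ 10/14 mod 23. 14⁻¹ ≡ 5 (mod 23) since 14·5 = 70 ≡ 1, so λ ≡ 4.
  x = λ² - 12 - 3 = 16 - 15 ≡ 1; y = λ·(12 - 1) - 12 ≡ 9. → (1, 9)
7G: (1, 9) + (3, 22). λ = (22 - 9)/(3 - 1) ≡ 13/2 mod 23. 2⁻¹ ≡ 12 (mod 23) since 2·12 = 24 ≡ 1, so λ ≡ 18.
  x = λ² - 1 - 3 = 324 - 4 ≡ 21; y = λ·(1 - 21) - 9 ≡ 22. → (21, 22)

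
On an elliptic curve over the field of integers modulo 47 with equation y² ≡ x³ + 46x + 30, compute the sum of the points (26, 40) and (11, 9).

(22, 9)

(26, 40) + (11, 9). λ = (9 - 40)/(11 - 26) ≡ 16/32 mod 47. 32⁻¹ ≡ 25 (mod 47), so λ ≡ 24.
  x = λ² - 26 - 11 = 576 - 37 ≡ 22; y = λ·(26 - 22) - 40 ≡ 9. → (22, 9)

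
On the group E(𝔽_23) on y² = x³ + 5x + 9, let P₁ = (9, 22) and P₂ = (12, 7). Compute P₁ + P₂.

(4, 22)

(9, 22) + (12, 7). λ = (7 - 22)/(12 - 9) ≡ 8/3 mod 23. 3⁻¹ ≡ 8 (mod 23), so λ ≡ 18.
  x = λ² - 9 - 12 = 324 - 21 ≡ 4; y = λ·(9 - 4) - 22 ≡ 22. → (4, 22)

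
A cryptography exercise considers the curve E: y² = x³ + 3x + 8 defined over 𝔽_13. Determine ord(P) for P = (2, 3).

2P: tangent at (2, 3): λ = (3·2² + 3)/(2·3) ≡ 2/6. 6⁻¹ ≡ 11 (mod 13), so λ ≡ 2·11 ≡ 9.
  x = λ² - 2 - 2 = 81 - 4 ≡ 12; y = λ·(2 - 12) - 3 ≡ 11. → (12, 11)
3P: (12, 11) + (2, 3). λ = (3 - 11)/(2 - 12) ≡ 5/3 mod 13. 3⁻¹ ≡ 9 (mod 13) since 3·9 = 27 ≡ 1, so λ ≡ 6.
  x = λ² - 12 - 2 = 36 - 14 ≡ 9; y = λ·(12 - 9) - 11 ≡ 7. → (9, 7)
4P: (9, 7) + (2, 3). λ = (3 - 7)/(2 - 9) ≡ 9/6 mod 13. 6⁻¹ ≡ 11 (mod 13), so λ ≡ 8.
  x = λ² - 9 - 2 = 64 - 11 ≡ 1; y = λ·(9 - 1) - 7 ≡ 5. → (1, 5)
5P: (1, 5) + (2, 3). λ = (3 - 5)/(2 - 1) ≡ 11/1 mod 13. 1⁻¹ ≡ 1 (mod 13) since 1·1 = 1 ≡ 1, so λ ≡ 11.
  x = λ² - 1 - 2 = 121 - 3 ≡ 1; y = λ·(1 - 1) - 5 ≡ 8. → (1, 8)
6P: (1, 8) + (2, 3). λ = (3 - 8)/(2 - 1) ≡ 8/1 mod 13. 1⁻¹ ≡ 1 (mod 13) since 1·1 = 1 ≡ 1, so λ ≡ 8.
  x = λ² - 1 - 2 = 64 - 3 ≡ 9; y = λ·(1 - 9) - 8 ≡ 6. → (9, 6)
7P: (9, 6) + (2, 3). λ = (3 - 6)/(2 - 9) ≡ 10/6 mod 13. 6⁻¹ ≡ 11 (mod 13), so λ ≡ 6.
  x = λ² - 9 - 2 = 36 - 11 ≡ 12; y = λ·(9 - 12) - 6 ≡ 2. → (12, 2)
8P: (12, 2) + (2, 3). λ = (3 - 2)/(2 - 12) ≡ 1/3 mod 13. 3⁻¹ ≡ 9 (mod 13) since 3·9 = 27 ≡ 1, so λ ≡ 9.
  x = λ² - 12 - 2 = 81 - 14 ≡ 2; y = λ·(12 - 2) - 2 ≡ 10. → (2, 10)
9P: (2, 10) + (2, 3): same x and y₁ ≡ -y₂, so the sum is O.
9P = O, so the order is 9.

9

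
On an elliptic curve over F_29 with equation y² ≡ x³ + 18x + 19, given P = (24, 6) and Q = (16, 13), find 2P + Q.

First 2P:
Repeated addition: build up to 2P.
2P: tangent at (24, 6): λ = (3·24² + 18)/(2·6) ≡ 6/12. 12⁻¹ ≡ 17 (mod 29), so λ ≡ 6·17 ≡ 15.
  x = λ² - 24 - 24 = 225 - 48 ≡ 3; y = λ·(24 - 3) - 6 ≡ 19. → (3, 19)
2P = (3, 19).
Finally 2P + Q:
(3, 19) + (16, 13). λ = (13 - 19)/(16 - 3) ≡ 23/13 mod 29. 13⁻¹ ≡ 9 (mod 29), so λ ≡ 4.
  x = λ² - 3 - 16 = 16 - 19 ≡ 26; y = λ·(3 - 26) - 19 ≡ 5. → (26, 5)

(26, 5)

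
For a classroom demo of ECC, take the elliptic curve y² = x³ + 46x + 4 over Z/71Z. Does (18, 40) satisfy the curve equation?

no

y² = 40² ≡ 38; x³ + 46x + 4 = 6664 ≡ 61 (mod 71). 38 ≠ 61.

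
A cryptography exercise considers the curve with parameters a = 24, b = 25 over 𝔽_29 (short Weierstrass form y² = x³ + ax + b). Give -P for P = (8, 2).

(8, 27)

-(8, 2) = (8, -2 mod 29) = (8, 27).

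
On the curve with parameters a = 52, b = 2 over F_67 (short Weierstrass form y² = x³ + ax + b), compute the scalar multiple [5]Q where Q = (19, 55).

(26, 61)

Double-and-add on 5 = (101)₂. Start with Q = (19, 55) for the leading 1-bit.
double: tangent at (19, 55): λ = (3·19² + 52)/(2·55) ≡ 63/43. 43⁻¹ ≡ 53 (mod 67), so λ ≡ 63·53 ≡ 56.
  x = λ² - 19 - 19 = 3136 - 38 ≡ 16; y = λ·(19 - 16) - 55 ≡ 46. → (16, 46)
double: tangent at (16, 46): λ = (3·16² + 52)/(2·46) ≡ 16/25. 25⁻¹ ≡ 59 (mod 67), so λ ≡ 16·59 ≡ 6.
  x = λ² - 16 - 16 = 36 - 32 ≡ 4; y = λ·(16 - 4) - 46 ≡ 26. → (4, 26)
add Q: (4, 26) + (19, 55). λ = (55 - 26)/(19 - 4) ≡ 29/15 mod 67. 15⁻¹ ≡ 9 (mod 67) since 15·9 = 135 ≡ 1, so λ ≡ 60.
  x = λ² - 4 - 19 = 3600 - 23 ≡ 26; y = λ·(4 - 26) - 26 ≡ 61. → (26, 61)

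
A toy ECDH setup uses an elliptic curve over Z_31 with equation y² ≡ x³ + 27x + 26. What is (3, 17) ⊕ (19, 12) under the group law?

(3, 17) + (19, 12). λ = (12 - 17)/(19 - 3) ≡ 26/16 mod 31. 16⁻¹ ≡ 2 (mod 31), so λ ≡ 21.
  x = λ² - 3 - 19 = 441 - 22 ≡ 16; y = λ·(3 - 16) - 17 ≡ 20. → (16, 20)

(16, 20)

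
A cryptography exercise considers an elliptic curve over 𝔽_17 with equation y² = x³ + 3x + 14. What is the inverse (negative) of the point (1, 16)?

-(1, 16) = (1, -16 mod 17) = (1, 1).

(1, 1)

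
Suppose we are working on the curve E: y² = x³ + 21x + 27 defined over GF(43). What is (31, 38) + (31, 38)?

tangent at (31, 38): λ = (3·31² + 21)/(2·38) ≡ 23/33. 33⁻¹ ≡ 30 (mod 43) since 33·30 = 990 ≡ 1, so λ ≡ 23·30 ≡ 2.
  x = λ² - 31 - 31 = 4 - 62 ≡ 28; y = λ·(31 - 28) - 38 ≡ 11. → (28, 11)

(28, 11)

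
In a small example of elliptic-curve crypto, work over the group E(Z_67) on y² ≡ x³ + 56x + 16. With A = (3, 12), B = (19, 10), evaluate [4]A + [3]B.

(10, 54)

First 4A:
Double-and-add on 4 = (100)₂. Start with A = (3, 12) for the leading 1-bit.
double: tangent at (3, 12): λ = (3·3² + 56)/(2·12) ≡ 16/24. 24⁻¹ ≡ 14 (mod 67) since 24·14 = 336 ≡ 1, so λ ≡ 16·14 ≡ 23.
  x = λ² - 3 - 3 = 529 - 6 ≡ 54; y = λ·(3 - 54) - 12 ≡ 21. → (54, 21)
double: tangent at (54, 21): λ = (3·54² + 56)/(2·21) ≡ 27/42. 42⁻¹ ≡ 8 (mod 67) since 42·8 = 336 ≡ 1, so λ ≡ 27·8 ≡ 15.
  x = λ² - 54 - 54 = 225 - 108 ≡ 50; y = λ·(54 - 50) - 21 ≡ 39. → (50, 39)
4A = (50, 39).
Next 3B:
Repeated addition: build up to 3B.
2B: tangent at (19, 10): λ = (3·19² + 56)/(2·10) ≡ 0/20. 20⁻¹ ≡ 57 (mod 67), so λ ≡ 0·57 ≡ 0.
  x = λ² - 19 - 19 = 0 - 38 ≡ 29; y = λ·(19 - 29) - 10 ≡ 57. → (29, 57)
3B: (29, 57) + (19, 10). λ = (10 - 57)/(19 - 29) ≡ 20/57 mod 67. 57⁻¹ ≡ 20 (mod 67), so λ ≡ 65.
  x = λ² - 29 - 19 = 4225 - 48 ≡ 23; y = λ·(29 - 23) - 57 ≡ 65. → (23, 65)
3B = (23, 65).
Finally 4A + 3B:
(50, 39) + (23, 65). λ = (65 - 39)/(23 - 50) ≡ 26/40 mod 67. 40⁻¹ ≡ 62 (mod 67) since 40·62 = 2480 ≡ 1, so λ ≡ 4.
  x = λ² - 50 - 23 = 16 - 73 ≡ 10; y = λ·(50 - 10) - 39 ≡ 54. → (10, 54)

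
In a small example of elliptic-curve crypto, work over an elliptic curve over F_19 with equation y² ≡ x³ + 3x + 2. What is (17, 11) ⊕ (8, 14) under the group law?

(17, 11) + (8, 14). λ = (14 - 11)/(8 - 17) ≡ 3/10 mod 19. 10⁻¹ ≡ 2 (mod 19) since 10·2 = 20 ≡ 1, so λ ≡ 6.
  x = λ² - 17 - 8 = 36 - 25 ≡ 11; y = λ·(17 - 11) - 11 ≡ 6. → (11, 6)

(11, 6)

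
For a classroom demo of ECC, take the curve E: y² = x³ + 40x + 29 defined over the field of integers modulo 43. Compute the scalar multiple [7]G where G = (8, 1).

(27, 25)

Repeated addition: build up to 7G.
2G: tangent at (8, 1): λ = (3·8² + 40)/(2·1) ≡ 17/2. 2⁻¹ ≡ 22 (mod 43) since 2·22 = 44 ≡ 1, so λ ≡ 17·22 ≡ 30.
  x = λ² - 8 - 8 = 900 - 16 ≡ 24; y = λ·(8 - 24) - 1 ≡ 35. → (24, 35)
3G: (24, 35) + (8, 1). λ = (1 - 35)/(8 - 24) ≡ 9/27 mod 43. 27⁻¹ ≡ 8 (mod 43), so λ ≡ 29.
  x = λ² - 24 - 8 = 841 - 32 ≡ 35; y = λ·(24 - 35) - 35 ≡ 33. → (35, 33)
4G: (35, 33) + (8, 1). λ = (1 - 33)/(8 - 35) ≡ 11/16 mod 43. 16⁻¹ ≡ 35 (mod 43), so λ ≡ 41.
  x = λ² - 35 - 8 = 1681 - 43 ≡ 4; y = λ·(35 - 4) - 33 ≡ 34. → (4, 34)
5G: (4, 34) + (8, 1). λ = (1 - 34)/(8 - 4) ≡ 10/4 mod 43. 4⁻¹ ≡ 11 (mod 43), so λ ≡ 24.
  x = λ² - 4 - 8 = 576 - 12 ≡ 5; y = λ·(4 - 5) - 34 ≡ 28. → (5, 28)
6G: (5, 28) + (8, 1). λ = (1 - 28)/(8 - 5) ≡ 16/3 mod 43. 3⁻¹ ≡ 29 (mod 43) since 3·29 = 87 ≡ 1, so λ ≡ 34.
  x = λ² - 5 - 8 = 1156 - 13 ≡ 25; y = λ·(5 - 25) - 28 ≡ 23. → (25, 23)
7G: (25, 23) + (8, 1). λ = (1 - 23)/(8 - 25) ≡ 21/26 mod 43. 26⁻¹ ≡ 5 (mod 43), so λ ≡ 19.
  x = λ² - 25 - 8 = 361 - 33 ≡ 27; y = λ·(25 - 27) - 23 ≡ 25. → (27, 25)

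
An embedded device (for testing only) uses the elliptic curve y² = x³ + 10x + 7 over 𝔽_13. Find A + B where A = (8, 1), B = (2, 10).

(2, 3)

(8, 1) + (2, 10). λ = (10 - 1)/(2 - 8) ≡ 9/7 mod 13. 7⁻¹ ≡ 2 (mod 13) since 7·2 = 14 ≡ 1, so λ ≡ 5.
  x = λ² - 8 - 2 = 25 - 10 ≡ 2; y = λ·(8 - 2) - 1 ≡ 3. → (2, 3)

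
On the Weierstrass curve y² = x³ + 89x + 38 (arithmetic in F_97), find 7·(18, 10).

(35, 70)

Write Q = (18, 10).
Double-and-add on 7 = (111)₂. Start with Q = (18, 10) for the leading 1-bit.
double: tangent at (18, 10): λ = (3·18² + 89)/(2·10) ≡ 91/20. 20⁻¹ ≡ 34 (mod 97), so λ ≡ 91·34 ≡ 87.
  x = λ² - 18 - 18 = 7569 - 36 ≡ 64; y = λ·(18 - 64) - 10 ≡ 62. → (64, 62)
add Q: (64, 62) + (18, 10). λ = (10 - 62)/(18 - 64) ≡ 45/51 mod 97. 51⁻¹ ≡ 78 (mod 97), so λ ≡ 18.
  x = λ² - 64 - 18 = 324 - 82 ≡ 48; y = λ·(64 - 48) - 62 ≡ 32. → (48, 32)
double: tangent at (48, 32): λ = (3·48² + 89)/(2·32) ≡ 17/64. 64⁻¹ ≡ 47 (mod 97), so λ ≡ 17·47 ≡ 23.
  x = λ² - 48 - 48 = 529 - 96 ≡ 45; y = λ·(48 - 45) - 32 ≡ 37. → (45, 37)
add Q: (45, 37) + (18, 10). λ = (10 - 37)/(18 - 45) ≡ 70/70 mod 97. 70⁻¹ ≡ 79 (mod 97), so λ ≡ 1.
  x = λ² - 45 - 18 = 1 - 63 ≡ 35; y = λ·(45 - 35) - 37 ≡ 70. → (35, 70)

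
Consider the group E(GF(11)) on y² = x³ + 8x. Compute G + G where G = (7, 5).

(9, 8)

tangent at (7, 5): λ = (3·7² + 8)/(2·5) ≡ 1/10. 10⁻¹ ≡ 10 (mod 11) since 10·10 = 100 ≡ 1, so λ ≡ 1·10 ≡ 10.
  x = λ² - 7 - 7 = 100 - 14 ≡ 9; y = λ·(7 - 9) - 5 ≡ 8. → (9, 8)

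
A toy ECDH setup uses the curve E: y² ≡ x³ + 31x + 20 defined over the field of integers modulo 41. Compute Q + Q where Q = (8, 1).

(24, 19)

tangent at (8, 1): λ = (3·8² + 31)/(2·1) ≡ 18/2. 2⁻¹ ≡ 21 (mod 41) since 2·21 = 42 ≡ 1, so λ ≡ 18·21 ≡ 9.
  x = λ² - 8 - 8 = 81 - 16 ≡ 24; y = λ·(8 - 24) - 1 ≡ 19. → (24, 19)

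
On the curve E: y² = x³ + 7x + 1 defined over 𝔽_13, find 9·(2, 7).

(3, 7)

Write Q = (2, 7).
Double-and-add on 9 = (1001)₂. Start with Q = (2, 7) for the leading 1-bit.
double: tangent at (2, 7): λ = (3·2² + 7)/(2·7) ≡ 6/1. 1⁻¹ ≡ 1 (mod 13) since 1·1 = 1 ≡ 1, so λ ≡ 6·1 ≡ 6.
  x = λ² - 2 - 2 = 36 - 4 ≡ 6; y = λ·(2 - 6) - 7 ≡ 8. → (6, 8)
double: tangent at (6, 8): λ = (3·6² + 7)/(2·8) ≡ 11/3. 3⁻¹ ≡ 9 (mod 13), so λ ≡ 11·9 ≡ 8.
  x = λ² - 6 - 6 = 64 - 12 ≡ 0; y = λ·(6 - 0) - 8 ≡ 1. → (0, 1)
double: tangent at (0, 1): λ = (3·0² + 7)/(2·1) ≡ 7/2. 2⁻¹ ≡ 7 (mod 13) since 2·7 = 14 ≡ 1, so λ ≡ 7·7 ≡ 10.
  x = λ² - 0 - 0 = 100 - 0 ≡ 9; y = λ·(0 - 9) - 1 ≡ 0. → (9, 0)
add Q: (9, 0) + (2, 7). λ = (7 - 0)/(2 - 9) ≡ 7/6 mod 13. 6⁻¹ ≡ 11 (mod 13) since 6·11 = 66 ≡ 1, so λ ≡ 12.
  x = λ² - 9 - 2 = 144 - 11 ≡ 3; y = λ·(9 - 3) - 0 ≡ 7. → (3, 7)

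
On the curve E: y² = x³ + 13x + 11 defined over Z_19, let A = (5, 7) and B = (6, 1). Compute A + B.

(5, 7) + (6, 1). λ = (1 - 7)/(6 - 5) ≡ 13/1 mod 19. 1⁻¹ ≡ 1 (mod 19) since 1·1 = 1 ≡ 1, so λ ≡ 13.
  x = λ² - 5 - 6 = 169 - 11 ≡ 6; y = λ·(5 - 6) - 7 ≡ 18. → (6, 18)

(6, 18)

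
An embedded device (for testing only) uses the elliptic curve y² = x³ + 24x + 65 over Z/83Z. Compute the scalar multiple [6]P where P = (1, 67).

Repeated addition: build up to 6P.
2P: tangent at (1, 67): λ = (3·1² + 24)/(2·67) ≡ 27/51. 51⁻¹ ≡ 70 (mod 83) since 51·70 = 3570 ≡ 1, so λ ≡ 27·70 ≡ 64.
  x = λ² - 1 - 1 = 4096 - 2 ≡ 27; y = λ·(1 - 27) - 67 ≡ 12. → (27, 12)
3P: (27, 12) + (1, 67). λ = (67 - 12)/(1 - 27) ≡ 55/57 mod 83. 57⁻¹ ≡ 67 (mod 83) since 57·67 = 3819 ≡ 1, so λ ≡ 33.
  x = λ² - 27 - 1 = 1089 - 28 ≡ 65; y = λ·(27 - 65) - 12 ≡ 62. → (65, 62)
4P: (65, 62) + (1, 67). λ = (67 - 62)/(1 - 65) ≡ 5/19 mod 83. 19⁻¹ ≡ 35 (mod 83), so λ ≡ 9.
  x = λ² - 65 - 1 = 81 - 66 ≡ 15; y = λ·(65 - 15) - 62 ≡ 56. → (15, 56)
5P: (15, 56) + (1, 67). λ = (67 - 56)/(1 - 15) ≡ 11/69 mod 83. 69⁻¹ ≡ 77 (mod 83) since 69·77 = 5313 ≡ 1, so λ ≡ 17.
  x = λ² - 15 - 1 = 289 - 16 ≡ 24; y = λ·(15 - 24) - 56 ≡ 40. → (24, 40)
6P: (24, 40) + (1, 67). λ = (67 - 40)/(1 - 24) ≡ 27/60 mod 83. 60⁻¹ ≡ 18 (mod 83), so λ ≡ 71.
  x = λ² - 24 - 1 = 5041 - 25 ≡ 36; y = λ·(24 - 36) - 40 ≡ 21. → (36, 21)

(36, 21)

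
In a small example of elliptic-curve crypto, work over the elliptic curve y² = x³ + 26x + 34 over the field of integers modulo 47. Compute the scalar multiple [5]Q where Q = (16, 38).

(4, 22)

Repeated addition: build up to 5Q.
2Q: tangent at (16, 38): λ = (3·16² + 26)/(2·38) ≡ 42/29. 29⁻¹ ≡ 13 (mod 47), so λ ≡ 42·13 ≡ 29.
  x = λ² - 16 - 16 = 841 - 32 ≡ 10; y = λ·(16 - 10) - 38 ≡ 42. → (10, 42)
3Q: (10, 42) + (16, 38). λ = (38 - 42)/(16 - 10) ≡ 43/6 mod 47. 6⁻¹ ≡ 8 (mod 47), so λ ≡ 15.
  x = λ² - 10 - 16 = 225 - 26 ≡ 11; y = λ·(10 - 11) - 42 ≡ 37. → (11, 37)
4Q: (11, 37) + (16, 38). λ = (38 - 37)/(16 - 11) ≡ 1/5 mod 47. 5⁻¹ ≡ 19 (mod 47) since 5·19 = 95 ≡ 1, so λ ≡ 19.
  x = λ² - 11 - 16 = 361 - 27 ≡ 5; y = λ·(11 - 5) - 37 ≡ 30. → (5, 30)
5Q: (5, 30) + (16, 38). λ = (38 - 30)/(16 - 5) ≡ 8/11 mod 47. 11⁻¹ ≡ 30 (mod 47) since 11·30 = 330 ≡ 1, so λ ≡ 5.
  x = λ² - 5 - 16 = 25 - 21 ≡ 4; y = λ·(5 - 4) - 30 ≡ 22. → (4, 22)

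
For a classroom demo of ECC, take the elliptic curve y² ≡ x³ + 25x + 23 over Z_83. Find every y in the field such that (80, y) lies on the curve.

x³ + 25x + 23 = 514023 ≡ 4 (mod 83).
Square roots of 4 mod 83: 2 and 81 (since 2² = 4 ≡ 4).

2, 81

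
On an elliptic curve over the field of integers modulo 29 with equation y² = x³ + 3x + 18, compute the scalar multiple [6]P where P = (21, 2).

(3, 24)

Double-and-add on 6 = (110)₂. Start with P = (21, 2) for the leading 1-bit.
double: tangent at (21, 2): λ = (3·21² + 3)/(2·2) ≡ 21/4. 4⁻¹ ≡ 22 (mod 29), so λ ≡ 21·22 ≡ 27.
  x = λ² - 21 - 21 = 729 - 42 ≡ 20; y = λ·(21 - 20) - 2 ≡ 25. → (20, 25)
add P: (20, 25) + (21, 2). λ = (2 - 25)/(21 - 20) ≡ 6/1 mod 29. 1⁻¹ ≡ 1 (mod 29), so λ ≡ 6.
  x = λ² - 20 - 21 = 36 - 41 ≡ 24; y = λ·(20 - 24) - 25 ≡ 9. → (24, 9)
double: tangent at (24, 9): λ = (3·24² + 3)/(2·9) ≡ 20/18. 18⁻¹ ≡ 21 (mod 29) since 18·21 = 378 ≡ 1, so λ ≡ 20·21 ≡ 14.
  x = λ² - 24 - 24 = 196 - 48 ≡ 3; y = λ·(24 - 3) - 9 ≡ 24. → (3, 24)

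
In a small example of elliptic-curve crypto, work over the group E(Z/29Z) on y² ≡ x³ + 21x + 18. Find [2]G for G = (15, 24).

(28, 5)

tangent at (15, 24): λ = (3·15² + 21)/(2·24) ≡ 0/19. 19⁻¹ ≡ 26 (mod 29), so λ ≡ 0·26 ≡ 0.
  x = λ² - 15 - 15 = 0 - 30 ≡ 28; y = λ·(15 - 28) - 24 ≡ 5. → (28, 5)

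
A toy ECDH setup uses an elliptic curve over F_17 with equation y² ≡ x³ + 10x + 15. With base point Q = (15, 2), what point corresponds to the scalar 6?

Repeated addition: build up to 6Q.
2Q: tangent at (15, 2): λ = (3·15² + 10)/(2·2) ≡ 5/4. 4⁻¹ ≡ 13 (mod 17) since 4·13 = 52 ≡ 1, so λ ≡ 5·13 ≡ 14.
  x = λ² - 15 - 15 = 196 - 30 ≡ 13; y = λ·(15 - 13) - 2 ≡ 9. → (13, 9)
3Q: (13, 9) + (15, 2). λ = (2 - 9)/(15 - 13) ≡ 10/2 mod 17. 2⁻¹ ≡ 9 (mod 17), so λ ≡ 5.
  x = λ² - 13 - 15 = 25 - 28 ≡ 14; y = λ·(13 - 14) - 9 ≡ 3. → (14, 3)
4Q: (14, 3) + (15, 2). λ = (2 - 3)/(15 - 14) ≡ 16/1 mod 17. 1⁻¹ ≡ 1 (mod 17), so λ ≡ 16.
  x = λ² - 14 - 15 = 256 - 29 ≡ 6; y = λ·(14 - 6) - 3 ≡ 6. → (6, 6)
5Q: (6, 6) + (15, 2). λ = (2 - 6)/(15 - 6) ≡ 13/9 mod 17. 9⁻¹ ≡ 2 (mod 17), so λ ≡ 9.
  x = λ² - 6 - 15 = 81 - 21 ≡ 9; y = λ·(6 - 9) - 6 ≡ 1. → (9, 1)
6Q: (9, 1) + (15, 2). λ = (2 - 1)/(15 - 9) ≡ 1/6 mod 17. 6⁻¹ ≡ 3 (mod 17) since 6·3 = 18 ≡ 1, so λ ≡ 3.
  x = λ² - 9 - 15 = 9 - 24 ≡ 2; y = λ·(9 - 2) - 1 ≡ 3. → (2, 3)

(2, 3)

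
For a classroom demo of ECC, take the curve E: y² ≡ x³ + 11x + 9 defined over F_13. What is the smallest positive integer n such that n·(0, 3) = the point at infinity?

6

2P: tangent at (0, 3): λ = (3·0² + 11)/(2·3) ≡ 11/6. 6⁻¹ ≡ 11 (mod 13), so λ ≡ 11·11 ≡ 4.
  x = λ² - 0 - 0 = 16 - 0 ≡ 3; y = λ·(0 - 3) - 3 ≡ 11. → (3, 11)
3P: (3, 11) + (0, 3). λ = (3 - 11)/(0 - 3) ≡ 5/10 mod 13. 10⁻¹ ≡ 4 (mod 13) since 10·4 = 40 ≡ 1, so λ ≡ 7.
  x = λ² - 3 - 0 = 49 - 3 ≡ 7; y = λ·(3 - 7) - 11 ≡ 0. → (7, 0)
4P: (7, 0) + (0, 3). λ = (3 - 0)/(0 - 7) ≡ 3/6 mod 13. 6⁻¹ ≡ 11 (mod 13) since 6·11 = 66 ≡ 1, so λ ≡ 7.
  x = λ² - 7 - 0 = 49 - 7 ≡ 3; y = λ·(7 - 3) - 0 ≡ 2. → (3, 2)
5P: (3, 2) + (0, 3). λ = (3 - 2)/(0 - 3) ≡ 1/10 mod 13. 10⁻¹ ≡ 4 (mod 13) since 10·4 = 40 ≡ 1, so λ ≡ 4.
  x = λ² - 3 - 0 = 16 - 3 ≡ 0; y = λ·(3 - 0) - 2 ≡ 10. → (0, 10)
6P: (0, 10) + (0, 3): same x and y₁ ≡ -y₂, so the sum is the point at infinity.
6P = the point at infinity, so the order is 6.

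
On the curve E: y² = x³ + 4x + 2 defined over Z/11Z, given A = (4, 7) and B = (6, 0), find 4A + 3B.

(5, 2)

First 4A:
Repeated addition: build up to 4A.
2A: tangent at (4, 7): λ = (3·4² + 4)/(2·7) ≡ 8/3. 3⁻¹ ≡ 4 (mod 11) since 3·4 = 12 ≡ 1, so λ ≡ 8·4 ≡ 10.
  x = λ² - 4 - 4 = 100 - 8 ≡ 4; y = λ·(4 - 4) - 7 ≡ 4. → (4, 4)
3A: (4, 4) + (4, 7): same x and y₁ ≡ -y₂, so the sum is 𝒪.
4A: 𝒪 + (4, 7) = (4, 7) (identity).
4A = (4, 7).
Next 3B:
Repeated addition: build up to 3B.
2B: (6, 0) + (6, 0): same x and y₁ ≡ -y₂, so the sum is 𝒪.
3B: 𝒪 + (6, 0) = (6, 0) (identity).
3B = (6, 0).
Finally 4A + 3B:
(4, 7) + (6, 0). λ = (0 - 7)/(6 - 4) ≡ 4/2 mod 11. 2⁻¹ ≡ 6 (mod 11) since 2·6 = 12 ≡ 1, so λ ≡ 2.
  x = λ² - 4 - 6 = 4 - 10 ≡ 5; y = λ·(4 - 5) - 7 ≡ 2. → (5, 2)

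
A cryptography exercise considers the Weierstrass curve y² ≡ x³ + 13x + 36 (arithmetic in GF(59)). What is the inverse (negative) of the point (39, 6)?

-(39, 6) = (39, -6 mod 59) = (39, 53).

(39, 53)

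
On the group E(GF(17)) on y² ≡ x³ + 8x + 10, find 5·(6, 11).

(10, 6)

Write G = (6, 11).
Repeated addition: build up to 5G.
2G: tangent at (6, 11): λ = (3·6² + 8)/(2·11) ≡ 14/5. 5⁻¹ ≡ 7 (mod 17) since 5·7 = 35 ≡ 1, so λ ≡ 14·7 ≡ 13.
  x = λ² - 6 - 6 = 169 - 12 ≡ 4; y = λ·(6 - 4) - 11 ≡ 15. → (4, 15)
3G: (4, 15) + (6, 11). λ = (11 - 15)/(6 - 4) ≡ 13/2 mod 17. 2⁻¹ ≡ 9 (mod 17), so λ ≡ 15.
  x = λ² - 4 - 6 = 225 - 10 ≡ 11; y = λ·(4 - 11) - 15 ≡ 16. → (11, 16)
4G: (11, 16) + (6, 11). λ = (11 - 16)/(6 - 11) ≡ 12/12 mod 17. 12⁻¹ ≡ 10 (mod 17), so λ ≡ 1.
  x = λ² - 11 - 6 = 1 - 17 ≡ 1; y = λ·(11 - 1) - 16 ≡ 11. → (1, 11)
5G: (1, 11) + (6, 11). λ = (11 - 11)/(6 - 1) ≡ 0/5 mod 17. 5⁻¹ ≡ 7 (mod 17) since 5·7 = 35 ≡ 1, so λ ≡ 0.
  x = λ² - 1 - 6 = 0 - 7 ≡ 10; y = λ·(1 - 10) - 11 ≡ 6. → (10, 6)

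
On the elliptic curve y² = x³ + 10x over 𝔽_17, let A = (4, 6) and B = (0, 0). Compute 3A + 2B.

(13, 7)

First 3A:
Repeated addition: build up to 3A.
2A: tangent at (4, 6): λ = (3·4² + 10)/(2·6) ≡ 7/12. 12⁻¹ ≡ 10 (mod 17), so λ ≡ 7·10 ≡ 2.
  x = λ² - 4 - 4 = 4 - 8 ≡ 13; y = λ·(4 - 13) - 6 ≡ 10. → (13, 10)
3A: (13, 10) + (4, 6). λ = (6 - 10)/(4 - 13) ≡ 13/8 mod 17. 8⁻¹ ≡ 15 (mod 17) since 8·15 = 120 ≡ 1, so λ ≡ 8.
  x = λ² - 13 - 4 = 64 - 17 ≡ 13; y = λ·(13 - 13) - 10 ≡ 7. → (13, 7)
3A = (13, 7).
Next 2B:
Repeated addition: build up to 2B.
2B: (0, 0) + (0, 0): same x and y₁ ≡ -y₂, so the sum is the point at infinity.
2B = the point at infinity.
Finally 3A + 2B:
(13, 7) + the point at infinity = (13, 7) (identity).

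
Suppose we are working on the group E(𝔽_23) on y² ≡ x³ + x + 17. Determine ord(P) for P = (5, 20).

2P: tangent at (5, 20): λ = (3·5² + 1)/(2·20) ≡ 7/17. 17⁻¹ ≡ 19 (mod 23), so λ ≡ 7·19 ≡ 18.
  x = λ² - 5 - 5 = 324 - 10 ≡ 15; y = λ·(5 - 15) - 20 ≡ 7. → (15, 7)
3P: (15, 7) + (5, 20). λ = (20 - 7)/(5 - 15) ≡ 13/13 mod 23. 13⁻¹ ≡ 16 (mod 23) since 13·16 = 208 ≡ 1, so λ ≡ 1.
  x = λ² - 15 - 5 = 1 - 20 ≡ 4; y = λ·(15 - 4) - 7 ≡ 4. → (4, 4)
4P: (4, 4) + (5, 20). λ = (20 - 4)/(5 - 4) ≡ 16/1 mod 23. 1⁻¹ ≡ 1 (mod 23), so λ ≡ 16.
  x = λ² - 4 - 5 = 256 - 9 ≡ 17; y = λ·(4 - 17) - 4 ≡ 18. → (17, 18)
5P: (17, 18) + (5, 20). λ = (20 - 18)/(5 - 17) ≡ 2/11 mod 23. 11⁻¹ ≡ 21 (mod 23) since 11·21 = 231 ≡ 1, so λ ≡ 19.
  x = λ² - 17 - 5 = 361 - 22 ≡ 17; y = λ·(17 - 17) - 18 ≡ 5. → (17, 5)
6P: (17, 5) + (5, 20). λ = (20 - 5)/(5 - 17) ≡ 15/11 mod 23. 11⁻¹ ≡ 21 (mod 23), so λ ≡ 16.
  x = λ² - 17 - 5 = 256 - 22 ≡ 4; y = λ·(17 - 4) - 5 ≡ 19. → (4, 19)
7P: (4, 19) + (5, 20). λ = (20 - 19)/(5 - 4) ≡ 1/1 mod 23. 1⁻¹ ≡ 1 (mod 23) since 1·1 = 1 ≡ 1, so λ ≡ 1.
  x = λ² - 4 - 5 = 1 - 9 ≡ 15; y = λ·(4 - 15) - 19 ≡ 16. → (15, 16)
8P: (15, 16) + (5, 20). λ = (20 - 16)/(5 - 15) ≡ 4/13 mod 23. 13⁻¹ ≡ 16 (mod 23) since 13·16 = 208 ≡ 1, so λ ≡ 18.
  x = λ² - 15 - 5 = 324 - 20 ≡ 5; y = λ·(15 - 5) - 16 ≡ 3. → (5, 3)
9P: (5, 3) + (5, 20): same x and y₁ ≡ -y₂, so the sum is O.
9P = O, so the order is 9.

9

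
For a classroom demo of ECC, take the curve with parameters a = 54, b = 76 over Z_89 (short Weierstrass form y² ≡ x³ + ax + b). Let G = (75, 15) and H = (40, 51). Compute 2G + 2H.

First 2G:
Repeated addition: build up to 2G.
2G: tangent at (75, 15): λ = (3·75² + 54)/(2·15) ≡ 19/30. 30⁻¹ ≡ 3 (mod 89), so λ ≡ 19·3 ≡ 57.
  x = λ² - 75 - 75 = 3249 - 150 ≡ 73; y = λ·(75 - 73) - 15 ≡ 10. → (73, 10)
2G = (73, 10).
Next 2H:
Repeated addition: build up to 2H.
2H: tangent at (40, 51): λ = (3·40² + 54)/(2·51) ≡ 48/13. 13⁻¹ ≡ 48 (mod 89) since 13·48 = 624 ≡ 1, so λ ≡ 48·48 ≡ 79.
  x = λ² - 40 - 40 = 6241 - 80 ≡ 20; y = λ·(40 - 20) - 51 ≡ 16. → (20, 16)
2H = (20, 16).
Finally 2G + 2H:
(73, 10) + (20, 16). λ = (16 - 10)/(20 - 73) ≡ 6/36 mod 89. 36⁻¹ ≡ 47 (mod 89), so λ ≡ 15.
  x = λ² - 73 - 20 = 225 - 93 ≡ 43; y = λ·(73 - 43) - 10 ≡ 84. → (43, 84)

(43, 84)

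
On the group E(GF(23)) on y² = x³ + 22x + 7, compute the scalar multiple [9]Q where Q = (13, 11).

(10, 13)

Repeated addition: build up to 9Q.
2Q: tangent at (13, 11): λ = (3·13² + 22)/(2·11) ≡ 0/22. 22⁻¹ ≡ 22 (mod 23) since 22·22 = 484 ≡ 1, so λ ≡ 0·22 ≡ 0.
  x = λ² - 13 - 13 = 0 - 26 ≡ 20; y = λ·(13 - 20) - 11 ≡ 12. → (20, 12)
3Q: (20, 12) + (13, 11). λ = (11 - 12)/(13 - 20) ≡ 22/16 mod 23. 16⁻¹ ≡ 13 (mod 23), so λ ≡ 10.
  x = λ² - 20 - 13 = 100 - 33 ≡ 21; y = λ·(20 - 21) - 12 ≡ 1. → (21, 1)
4Q: (21, 1) + (13, 11). λ = (11 - 1)/(13 - 21) ≡ 10/15 mod 23. 15⁻¹ ≡ 20 (mod 23) since 15·20 = 300 ≡ 1, so λ ≡ 16.
  x = λ² - 21 - 13 = 256 - 34 ≡ 15; y = λ·(21 - 15) - 1 ≡ 3. → (15, 3)
5Q: (15, 3) + (13, 11). λ = (11 - 3)/(13 - 15) ≡ 8/21 mod 23. 21⁻¹ ≡ 11 (mod 23) since 21·11 = 231 ≡ 1, so λ ≡ 19.
  x = λ² - 15 - 13 = 361 - 28 ≡ 11; y = λ·(15 - 11) - 3 ≡ 4. → (11, 4)
6Q: (11, 4) + (13, 11). λ = (11 - 4)/(13 - 11) ≡ 7/2 mod 23. 2⁻¹ ≡ 12 (mod 23) since 2·12 = 24 ≡ 1, so λ ≡ 15.
  x = λ² - 11 - 13 = 225 - 24 ≡ 17; y = λ·(11 - 17) - 4 ≡ 21. → (17, 21)
7Q: (17, 21) + (13, 11). λ = (11 - 21)/(13 - 17) ≡ 13/19 mod 23. 19⁻¹ ≡ 17 (mod 23), so λ ≡ 14.
  x = λ² - 17 - 13 = 196 - 30 ≡ 5; y = λ·(17 - 5) - 21 ≡ 9. → (5, 9)
8Q: (5, 9) + (13, 11). λ = (11 - 9)/(13 - 5) ≡ 2/8 mod 23. 8⁻¹ ≡ 3 (mod 23) since 8·3 = 24 ≡ 1, so λ ≡ 6.
  x = λ² - 5 - 13 = 36 - 18 ≡ 18; y = λ·(5 - 18) - 9 ≡ 5. → (18, 5)
9Q: (18, 5) + (13, 11). λ = (11 - 5)/(13 - 18) ≡ 6/18 mod 23. 18⁻¹ ≡ 9 (mod 23) since 18·9 = 162 ≡ 1, so λ ≡ 8.
  x = λ² - 18 - 13 = 64 - 31 ≡ 10; y = λ·(18 - 10) - 5 ≡ 13. → (10, 13)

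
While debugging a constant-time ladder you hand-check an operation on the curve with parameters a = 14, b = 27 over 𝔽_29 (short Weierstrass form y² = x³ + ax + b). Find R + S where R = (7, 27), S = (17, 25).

(12, 3)

(7, 27) + (17, 25). λ = (25 - 27)/(17 - 7) ≡ 27/10 mod 29. 10⁻¹ ≡ 3 (mod 29) since 10·3 = 30 ≡ 1, so λ ≡ 23.
  x = λ² - 7 - 17 = 529 - 24 ≡ 12; y = λ·(7 - 12) - 27 ≡ 3. → (12, 3)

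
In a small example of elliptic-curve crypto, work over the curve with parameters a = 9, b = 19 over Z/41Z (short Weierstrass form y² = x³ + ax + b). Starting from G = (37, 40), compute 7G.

(3, 27)

Double-and-add on 7 = (111)₂. Start with G = (37, 40) for the leading 1-bit.
double: tangent at (37, 40): λ = (3·37² + 9)/(2·40) ≡ 16/39. 39⁻¹ ≡ 20 (mod 41), so λ ≡ 16·20 ≡ 33.
  x = λ² - 37 - 37 = 1089 - 74 ≡ 31; y = λ·(37 - 31) - 40 ≡ 35. → (31, 35)
add G: (31, 35) + (37, 40). λ = (40 - 35)/(37 - 31) ≡ 5/6 mod 41. 6⁻¹ ≡ 7 (mod 41), so λ ≡ 35.
  x = λ² - 31 - 37 = 1225 - 68 ≡ 9; y = λ·(31 - 9) - 35 ≡ 38. → (9, 38)
double: tangent at (9, 38): λ = (3·9² + 9)/(2·38) ≡ 6/35. 35⁻¹ ≡ 34 (mod 41), so λ ≡ 6·34 ≡ 40.
  x = λ² - 9 - 9 = 1600 - 18 ≡ 24; y = λ·(9 - 24) - 38 ≡ 18. → (24, 18)
add G: (24, 18) + (37, 40). λ = (40 - 18)/(37 - 24) ≡ 22/13 mod 41. 13⁻¹ ≡ 19 (mod 41) since 13·19 = 247 ≡ 1, so λ ≡ 8.
  x = λ² - 24 - 37 = 64 - 61 ≡ 3; y = λ·(24 - 3) - 18 ≡ 27. → (3, 27)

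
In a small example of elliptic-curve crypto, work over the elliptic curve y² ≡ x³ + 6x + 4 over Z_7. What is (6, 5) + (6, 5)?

tangent at (6, 5): λ = (3·6² + 6)/(2·5) ≡ 2/3. 3⁻¹ ≡ 5 (mod 7) since 3·5 = 15 ≡ 1, so λ ≡ 2·5 ≡ 3.
  x = λ² - 6 - 6 = 9 - 12 ≡ 4; y = λ·(6 - 4) - 5 ≡ 1. → (4, 1)

(4, 1)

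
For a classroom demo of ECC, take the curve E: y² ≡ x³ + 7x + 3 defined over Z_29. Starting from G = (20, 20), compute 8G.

Double-and-add on 8 = (1000)₂. Start with G = (20, 20) for the leading 1-bit.
double: tangent at (20, 20): λ = (3·20² + 7)/(2·20) ≡ 18/11. 11⁻¹ ≡ 8 (mod 29), so λ ≡ 18·8 ≡ 28.
  x = λ² - 20 - 20 = 784 - 40 ≡ 19; y = λ·(20 - 19) - 20 ≡ 8. → (19, 8)
double: tangent at (19, 8): λ = (3·19² + 7)/(2·8) ≡ 17/16. 16⁻¹ ≡ 20 (mod 29), so λ ≡ 17·20 ≡ 21.
  x = λ² - 19 - 19 = 441 - 38 ≡ 26; y = λ·(19 - 26) - 8 ≡ 19. → (26, 19)
double: tangent at (26, 19): λ = (3·26² + 7)/(2·19) ≡ 5/9. 9⁻¹ ≡ 13 (mod 29) since 9·13 = 117 ≡ 1, so λ ≡ 5·13 ≡ 7.
  x = λ² - 26 - 26 = 49 - 52 ≡ 26; y = λ·(26 - 26) - 19 ≡ 10. → (26, 10)

(26, 10)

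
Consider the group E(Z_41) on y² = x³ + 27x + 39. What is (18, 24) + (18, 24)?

tangent at (18, 24): λ = (3·18² + 27)/(2·24) ≡ 15/7. 7⁻¹ ≡ 6 (mod 41), so λ ≡ 15·6 ≡ 8.
  x = λ² - 18 - 18 = 64 - 36 ≡ 28; y = λ·(18 - 28) - 24 ≡ 19. → (28, 19)

(28, 19)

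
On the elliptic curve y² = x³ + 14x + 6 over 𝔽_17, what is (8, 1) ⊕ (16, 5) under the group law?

(8, 1) + (16, 5). λ = (5 - 1)/(16 - 8) ≡ 4/8 mod 17. 8⁻¹ ≡ 15 (mod 17), so λ ≡ 9.
  x = λ² - 8 - 16 = 81 - 24 ≡ 6; y = λ·(8 - 6) - 1 ≡ 0. → (6, 0)

(6, 0)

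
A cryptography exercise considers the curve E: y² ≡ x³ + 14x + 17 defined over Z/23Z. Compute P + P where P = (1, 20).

tangent at (1, 20): λ = (3·1² + 14)/(2·20) ≡ 17/17. 17⁻¹ ≡ 19 (mod 23), so λ ≡ 17·19 ≡ 1.
  x = λ² - 1 - 1 = 1 - 2 ≡ 22; y = λ·(1 - 22) - 20 ≡ 5. → (22, 5)

(22, 5)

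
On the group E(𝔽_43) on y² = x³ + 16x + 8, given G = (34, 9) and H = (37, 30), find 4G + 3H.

First 4G:
Double-and-add on 4 = (100)₂. Start with G = (34, 9) for the leading 1-bit.
double: tangent at (34, 9): λ = (3·34² + 16)/(2·9) ≡ 1/18. 18⁻¹ ≡ 12 (mod 43), so λ ≡ 1·12 ≡ 12.
  x = λ² - 34 - 34 = 144 - 68 ≡ 33; y = λ·(34 - 33) - 9 ≡ 3. → (33, 3)
double: tangent at (33, 3): λ = (3·33² + 16)/(2·3) ≡ 15/6. 6⁻¹ ≡ 36 (mod 43) since 6·36 = 216 ≡ 1, so λ ≡ 15·36 ≡ 24.
  x = λ² - 33 - 33 = 576 - 66 ≡ 37; y = λ·(33 - 37) - 3 ≡ 30. → (37, 30)
4G = (37, 30).
Next 3H:
Repeated addition: build up to 3H.
2H: tangent at (37, 30): λ = (3·37² + 16)/(2·30) ≡ 38/17. 17⁻¹ ≡ 38 (mod 43) since 17·38 = 646 ≡ 1, so λ ≡ 38·38 ≡ 25.
  x = λ² - 37 - 37 = 625 - 74 ≡ 35; y = λ·(37 - 35) - 30 ≡ 20. → (35, 20)
3H: (35, 20) + (37, 30). λ = (30 - 20)/(37 - 35) ≡ 10/2 mod 43. 2⁻¹ ≡ 22 (mod 43), so λ ≡ 5.
  x = λ² - 35 - 37 = 25 - 72 ≡ 39; y = λ·(35 - 39) - 20 ≡ 3. → (39, 3)
3H = (39, 3).
Finally 4G + 3H:
(37, 30) + (39, 3). λ = (3 - 30)/(39 - 37) ≡ 16/2 mod 43. 2⁻¹ ≡ 22 (mod 43) since 2·22 = 44 ≡ 1, so λ ≡ 8.
  x = λ² - 37 - 39 = 64 - 76 ≡ 31; y = λ·(37 - 31) - 30 ≡ 18. → (31, 18)

(31, 18)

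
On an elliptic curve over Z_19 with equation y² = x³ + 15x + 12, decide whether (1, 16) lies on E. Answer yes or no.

y² = 16² ≡ 9; x³ + 15x + 12 = 28 ≡ 9 (mod 19). 9 = 9.

yes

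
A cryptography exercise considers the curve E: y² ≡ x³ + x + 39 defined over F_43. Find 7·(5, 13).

Write Q = (5, 13).
Double-and-add on 7 = (111)₂. Start with Q = (5, 13) for the leading 1-bit.
double: tangent at (5, 13): λ = (3·5² + 1)/(2·13) ≡ 33/26. 26⁻¹ ≡ 5 (mod 43), so λ ≡ 33·5 ≡ 36.
  x = λ² - 5 - 5 = 1296 - 10 ≡ 39; y = λ·(5 - 39) - 13 ≡ 10. → (39, 10)
add Q: (39, 10) + (5, 13). λ = (13 - 10)/(5 - 39) ≡ 3/9 mod 43. 9⁻¹ ≡ 24 (mod 43) since 9·24 = 216 ≡ 1, so λ ≡ 29.
  x = λ² - 39 - 5 = 841 - 44 ≡ 23; y = λ·(39 - 23) - 10 ≡ 24. → (23, 24)
double: tangent at (23, 24): λ = (3·23² + 1)/(2·24) ≡ 40/5. 5⁻¹ ≡ 26 (mod 43) since 5·26 = 130 ≡ 1, so λ ≡ 40·26 ≡ 8.
  x = λ² - 23 - 23 = 64 - 46 ≡ 18; y = λ·(23 - 18) - 24 ≡ 16. → (18, 16)
add Q: (18, 16) + (5, 13). λ = (13 - 16)/(5 - 18) ≡ 40/30 mod 43. 30⁻¹ ≡ 33 (mod 43) since 30·33 = 990 ≡ 1, so λ ≡ 30.
  x = λ² - 18 - 5 = 900 - 23 ≡ 17; y = λ·(18 - 17) - 16 ≡ 14. → (17, 14)

(17, 14)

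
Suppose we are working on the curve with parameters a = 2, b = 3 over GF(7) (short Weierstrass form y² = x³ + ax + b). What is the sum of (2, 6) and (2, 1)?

O

The two points share x = 2 and their y-coordinates satisfy 6 + 1 ≡ 0 (mod 7), so they are inverses. Their sum is 𝒪.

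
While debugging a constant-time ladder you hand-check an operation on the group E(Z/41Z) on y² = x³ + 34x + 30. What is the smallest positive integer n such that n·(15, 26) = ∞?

2P: tangent at (15, 26): λ = (3·15² + 34)/(2·26) ≡ 12/11. 11⁻¹ ≡ 15 (mod 41), so λ ≡ 12·15 ≡ 16.
  x = λ² - 15 - 15 = 256 - 30 ≡ 21; y = λ·(15 - 21) - 26 ≡ 1. → (21, 1)
3P: (21, 1) + (15, 26). λ = (26 - 1)/(15 - 21) ≡ 25/35 mod 41. 35⁻¹ ≡ 34 (mod 41) since 35·34 = 1190 ≡ 1, so λ ≡ 30.
  x = λ² - 21 - 15 = 900 - 36 ≡ 3; y = λ·(21 - 3) - 1 ≡ 6. → (3, 6)
4P: (3, 6) + (15, 26). λ = (26 - 6)/(15 - 3) ≡ 20/12 mod 41. 12⁻¹ ≡ 24 (mod 41) since 12·24 = 288 ≡ 1, so λ ≡ 29.
  x = λ² - 3 - 15 = 841 - 18 ≡ 3; y = λ·(3 - 3) - 6 ≡ 35. → (3, 35)
5P: (3, 35) + (15, 26). λ = (26 - 35)/(15 - 3) ≡ 32/12 mod 41. 12⁻¹ ≡ 24 (mod 41) since 12·24 = 288 ≡ 1, so λ ≡ 30.
  x = λ² - 3 - 15 = 900 - 18 ≡ 21; y = λ·(3 - 21) - 35 ≡ 40. → (21, 40)
6P: (21, 40) + (15, 26). λ = (26 - 40)/(15 - 21) ≡ 27/35 mod 41. 35⁻¹ ≡ 34 (mod 41), so λ ≡ 16.
  x = λ² - 21 - 15 = 256 - 36 ≡ 15; y = λ·(21 - 15) - 40 ≡ 15. → (15, 15)
7P: (15, 15) + (15, 26): same x and y₁ ≡ -y₂, so the sum is ∞.
7P = ∞, so the order is 7.

7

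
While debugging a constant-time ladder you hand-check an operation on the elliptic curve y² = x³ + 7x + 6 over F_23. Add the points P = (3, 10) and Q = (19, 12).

(3, 10) + (19, 12). λ = (12 - 10)/(19 - 3) ≡ 2/16 mod 23. 16⁻¹ ≡ 13 (mod 23) since 16·13 = 208 ≡ 1, so λ ≡ 3.
  x = λ² - 3 - 19 = 9 - 22 ≡ 10; y = λ·(3 - 10) - 10 ≡ 15. → (10, 15)

(10, 15)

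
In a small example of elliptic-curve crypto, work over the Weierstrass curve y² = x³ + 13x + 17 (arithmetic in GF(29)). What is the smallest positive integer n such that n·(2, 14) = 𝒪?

6

2P: tangent at (2, 14): λ = (3·2² + 13)/(2·14) ≡ 25/28. 28⁻¹ ≡ 28 (mod 29) since 28·28 = 784 ≡ 1, so λ ≡ 25·28 ≡ 4.
  x = λ² - 2 - 2 = 16 - 4 ≡ 12; y = λ·(2 - 12) - 14 ≡ 4. → (12, 4)
3P: (12, 4) + (2, 14). λ = (14 - 4)/(2 - 12) ≡ 10/19 mod 29. 19⁻¹ ≡ 26 (mod 29), so λ ≡ 28.
  x = λ² - 12 - 2 = 784 - 14 ≡ 16; y = λ·(12 - 16) - 4 ≡ 0. → (16, 0)
4P: (16, 0) + (2, 14). λ = (14 - 0)/(2 - 16) ≡ 14/15 mod 29. 15⁻¹ ≡ 2 (mod 29), so λ ≡ 28.
  x = λ² - 16 - 2 = 784 - 18 ≡ 12; y = λ·(16 - 12) - 0 ≡ 25. → (12, 25)
5P: (12, 25) + (2, 14). λ = (14 - 25)/(2 - 12) ≡ 18/19 mod 29. 19⁻¹ ≡ 26 (mod 29), so λ ≡ 4.
  x = λ² - 12 - 2 = 16 - 14 ≡ 2; y = λ·(12 - 2) - 25 ≡ 15. → (2, 15)
6P: (2, 15) + (2, 14): same x and y₁ ≡ -y₂, so the sum is 𝒪.
6P = 𝒪, so the order is 6.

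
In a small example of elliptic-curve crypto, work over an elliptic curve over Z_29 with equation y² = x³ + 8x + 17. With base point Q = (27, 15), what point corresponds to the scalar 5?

(27, 14)

Repeated addition: build up to 5Q.
2Q: tangent at (27, 15): λ = (3·27² + 8)/(2·15) ≡ 20/1. 1⁻¹ ≡ 1 (mod 29) since 1·1 = 1 ≡ 1, so λ ≡ 20·1 ≡ 20.
  x = λ² - 27 - 27 = 400 - 54 ≡ 27; y = λ·(27 - 27) - 15 ≡ 14. → (27, 14)
3Q: (27, 14) + (27, 15): same x and y₁ ≡ -y₂, so the sum is O.
4Q: O + (27, 15) = (27, 15) (identity).
5Q: tangent at (27, 15): λ = (3·27² + 8)/(2·15) ≡ 20/1. 1⁻¹ ≡ 1 (mod 29), so λ ≡ 20·1 ≡ 20.
  x = λ² - 27 - 27 = 400 - 54 ≡ 27; y = λ·(27 - 27) - 15 ≡ 14. → (27, 14)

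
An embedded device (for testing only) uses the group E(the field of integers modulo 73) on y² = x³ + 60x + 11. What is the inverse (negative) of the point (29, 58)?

-(29, 58) = (29, -58 mod 73) = (29, 15).

(29, 15)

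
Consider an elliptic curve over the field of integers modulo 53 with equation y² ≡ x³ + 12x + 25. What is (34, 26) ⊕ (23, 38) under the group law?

(34, 26) + (23, 38). λ = (38 - 26)/(23 - 34) ≡ 12/42 mod 53. 42⁻¹ ≡ 24 (mod 53), so λ ≡ 23.
  x = λ² - 34 - 23 = 529 - 57 ≡ 48; y = λ·(34 - 48) - 26 ≡ 23. → (48, 23)

(48, 23)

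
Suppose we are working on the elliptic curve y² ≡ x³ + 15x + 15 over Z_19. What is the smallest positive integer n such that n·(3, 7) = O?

2P: tangent at (3, 7): λ = (3·3² + 15)/(2·7) ≡ 4/14. 14⁻¹ ≡ 15 (mod 19), so λ ≡ 4·15 ≡ 3.
  x = λ² - 3 - 3 = 9 - 6 ≡ 3; y = λ·(3 - 3) - 7 ≡ 12. → (3, 12)
3P: (3, 12) + (3, 7): same x and y₁ ≡ -y₂, so the sum is O.
3P = O, so the order is 3.

3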